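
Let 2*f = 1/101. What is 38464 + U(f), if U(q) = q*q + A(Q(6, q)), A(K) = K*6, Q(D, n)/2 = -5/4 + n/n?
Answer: 1569362645/40804 ≈ 38461.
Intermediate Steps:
Q(D, n) = -½ (Q(D, n) = 2*(-5/4 + n/n) = 2*(-5*¼ + 1) = 2*(-5/4 + 1) = 2*(-¼) = -½)
f = 1/202 (f = (½)/101 = (½)*(1/101) = 1/202 ≈ 0.0049505)
A(K) = 6*K
U(q) = -3 + q² (U(q) = q*q + 6*(-½) = q² - 3 = -3 + q²)
38464 + U(f) = 38464 + (-3 + (1/202)²) = 38464 + (-3 + 1/40804) = 38464 - 122411/40804 = 1569362645/40804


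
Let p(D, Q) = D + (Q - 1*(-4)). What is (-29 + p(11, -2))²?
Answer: 256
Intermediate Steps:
p(D, Q) = 4 + D + Q (p(D, Q) = D + (Q + 4) = D + (4 + Q) = 4 + D + Q)
(-29 + p(11, -2))² = (-29 + (4 + 11 - 2))² = (-29 + 13)² = (-16)² = 256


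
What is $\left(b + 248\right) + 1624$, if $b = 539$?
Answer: $2411$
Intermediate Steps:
$\left(b + 248\right) + 1624 = \left(539 + 248\right) + 1624 = 787 + 1624 = 2411$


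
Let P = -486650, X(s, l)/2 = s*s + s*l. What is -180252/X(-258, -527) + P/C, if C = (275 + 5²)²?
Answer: -71115043/12151800 ≈ -5.8522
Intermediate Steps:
X(s, l) = 2*s² + 2*l*s (X(s, l) = 2*(s*s + s*l) = 2*(s² + l*s) = 2*s² + 2*l*s)
C = 90000 (C = (275 + 25)² = 300² = 90000)
-180252/X(-258, -527) + P/C = -180252*(-1/(516*(-527 - 258))) - 486650/90000 = -180252/(2*(-258)*(-785)) - 486650*1/90000 = -180252/405060 - 9733/1800 = -180252*1/405060 - 9733/1800 = -15021/33755 - 9733/1800 = -71115043/12151800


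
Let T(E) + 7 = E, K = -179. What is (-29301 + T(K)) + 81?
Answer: -29406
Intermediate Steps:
T(E) = -7 + E
(-29301 + T(K)) + 81 = (-29301 + (-7 - 179)) + 81 = (-29301 - 186) + 81 = -29487 + 81 = -29406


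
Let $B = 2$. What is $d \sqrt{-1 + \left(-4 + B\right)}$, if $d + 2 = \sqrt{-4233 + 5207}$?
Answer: $i \sqrt{3} \left(-2 + \sqrt{974}\right) \approx 50.591 i$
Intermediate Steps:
$d = -2 + \sqrt{974}$ ($d = -2 + \sqrt{-4233 + 5207} = -2 + \sqrt{974} \approx 29.209$)
$d \sqrt{-1 + \left(-4 + B\right)} = \left(-2 + \sqrt{974}\right) \sqrt{-1 + \left(-4 + 2\right)} = \left(-2 + \sqrt{974}\right) \sqrt{-1 - 2} = \left(-2 + \sqrt{974}\right) \sqrt{-3} = \left(-2 + \sqrt{974}\right) i \sqrt{3} = i \sqrt{3} \left(-2 + \sqrt{974}\right)$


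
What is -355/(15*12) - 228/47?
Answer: -11545/1692 ≈ -6.8233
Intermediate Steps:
-355/(15*12) - 228/47 = -355/180 - 228*1/47 = -355*1/180 - 228/47 = -71/36 - 228/47 = -11545/1692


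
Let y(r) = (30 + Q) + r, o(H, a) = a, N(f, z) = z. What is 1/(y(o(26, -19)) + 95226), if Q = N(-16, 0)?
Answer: 1/95237 ≈ 1.0500e-5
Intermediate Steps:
Q = 0
y(r) = 30 + r (y(r) = (30 + 0) + r = 30 + r)
1/(y(o(26, -19)) + 95226) = 1/((30 - 19) + 95226) = 1/(11 + 95226) = 1/95237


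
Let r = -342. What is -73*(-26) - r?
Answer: 2240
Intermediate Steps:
-73*(-26) - r = -73*(-26) - 1*(-342) = 1898 + 342 = 2240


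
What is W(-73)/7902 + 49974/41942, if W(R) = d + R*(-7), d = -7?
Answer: 11556481/9206269 ≈ 1.2553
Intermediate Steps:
W(R) = -7 - 7*R (W(R) = -7 + R*(-7) = -7 - 7*R)
W(-73)/7902 + 49974/41942 = (-7 - 7*(-73))/7902 + 49974/41942 = (-7 + 511)*(1/7902) + 49974*(1/41942) = 504*(1/7902) + 24987/20971 = 28/439 + 24987/20971 = 11556481/9206269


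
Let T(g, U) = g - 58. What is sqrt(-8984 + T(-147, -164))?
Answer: 3*I*sqrt(1021) ≈ 95.859*I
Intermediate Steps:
T(g, U) = -58 + g
sqrt(-8984 + T(-147, -164)) = sqrt(-8984 + (-58 - 147)) = sqrt(-8984 - 205) = sqrt(-9189) = 3*I*sqrt(1021)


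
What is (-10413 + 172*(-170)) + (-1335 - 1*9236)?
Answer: -50224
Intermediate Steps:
(-10413 + 172*(-170)) + (-1335 - 1*9236) = (-10413 - 29240) + (-1335 - 9236) = -39653 - 10571 = -50224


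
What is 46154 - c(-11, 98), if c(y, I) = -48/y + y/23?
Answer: 11675979/253 ≈ 46150.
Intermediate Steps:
c(y, I) = -48/y + y/23 (c(y, I) = -48/y + y*(1/23) = -48/y + y/23)
46154 - c(-11, 98) = 46154 - (-48/(-11) + (1/23)*(-11)) = 46154 - (-48*(-1/11) - 11/23) = 46154 - (48/11 - 11/23) = 46154 - 1*983/253 = 46154 - 983/253 = 11675979/253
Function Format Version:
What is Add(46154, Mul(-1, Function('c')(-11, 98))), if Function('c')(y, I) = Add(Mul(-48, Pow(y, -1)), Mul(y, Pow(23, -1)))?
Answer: Rational(11675979, 253) ≈ 46150.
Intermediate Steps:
Function('c')(y, I) = Add(Mul(-48, Pow(y, -1)), Mul(Rational(1, 23), y)) (Function('c')(y, I) = Add(Mul(-48, Pow(y, -1)), Mul(y, Rational(1, 23))) = Add(Mul(-48, Pow(y, -1)), Mul(Rational(1, 23), y)))
Add(46154, Mul(-1, Function('c')(-11, 98))) = Add(46154, Mul(-1, Add(Mul(-48, Pow(-11, -1)), Mul(Rational(1, 23), -11)))) = Add(46154, Mul(-1, Add(Mul(-48, Rational(-1, 11)), Rational(-11, 23)))) = Add(46154, Mul(-1, Add(Rational(48, 11), Rational(-11, 23)))) = Add(46154, Mul(-1, Rational(983, 253))) = Add(46154, Rational(-983, 253)) = Rational(11675979, 253)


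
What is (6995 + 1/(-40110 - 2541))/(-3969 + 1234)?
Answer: -298343744/116650485 ≈ -2.5576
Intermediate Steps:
(6995 + 1/(-40110 - 2541))/(-3969 + 1234) = (6995 + 1/(-42651))/(-2735) = (6995 - 1/42651)*(-1/2735) = (298343744/42651)*(-1/2735) = -298343744/116650485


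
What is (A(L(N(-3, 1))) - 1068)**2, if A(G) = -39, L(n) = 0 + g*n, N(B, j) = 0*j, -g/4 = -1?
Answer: 1225449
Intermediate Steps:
g = 4 (g = -4*(-1) = 4)
N(B, j) = 0
L(n) = 4*n (L(n) = 0 + 4*n = 4*n)
(A(L(N(-3, 1))) - 1068)**2 = (-39 - 1068)**2 = (-1107)**2 = 1225449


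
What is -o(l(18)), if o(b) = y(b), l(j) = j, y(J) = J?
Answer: -18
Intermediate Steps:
o(b) = b
-o(l(18)) = -1*18 = -18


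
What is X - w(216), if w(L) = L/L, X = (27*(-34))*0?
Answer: -1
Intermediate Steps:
X = 0 (X = -918*0 = 0)
w(L) = 1
X - w(216) = 0 - 1*1 = 0 - 1 = -1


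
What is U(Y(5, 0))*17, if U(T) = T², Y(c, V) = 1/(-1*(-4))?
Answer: 17/16 ≈ 1.0625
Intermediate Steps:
Y(c, V) = ¼ (Y(c, V) = 1/4 = ¼)
U(Y(5, 0))*17 = (¼)²*17 = (1/16)*17 = 17/16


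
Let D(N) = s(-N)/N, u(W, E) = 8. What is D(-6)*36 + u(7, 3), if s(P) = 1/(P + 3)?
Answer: 22/3 ≈ 7.3333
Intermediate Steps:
s(P) = 1/(3 + P)
D(N) = 1/(N*(3 - N)) (D(N) = 1/((3 - N)*N) = 1/(N*(3 - N)))
D(-6)*36 + u(7, 3) = -1/(-6*(-3 - 6))*36 + 8 = -1*(-⅙)/(-9)*36 + 8 = -1*(-⅙)*(-⅑)*36 + 8 = -1/54*36 + 8 = -⅔ + 8 = 22/3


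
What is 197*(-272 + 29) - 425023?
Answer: -472894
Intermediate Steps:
197*(-272 + 29) - 425023 = 197*(-243) - 425023 = -47871 - 425023 = -472894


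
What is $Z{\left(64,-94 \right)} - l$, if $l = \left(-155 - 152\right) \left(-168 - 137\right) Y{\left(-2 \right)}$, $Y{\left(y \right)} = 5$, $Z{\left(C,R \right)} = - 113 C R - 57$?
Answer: $211576$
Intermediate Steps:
$Z{\left(C,R \right)} = -57 - 113 C R$ ($Z{\left(C,R \right)} = - 113 C R - 57 = -57 - 113 C R$)
$l = 468175$ ($l = \left(-155 - 152\right) \left(-168 - 137\right) 5 = \left(-307\right) \left(-305\right) 5 = 93635 \cdot 5 = 468175$)
$Z{\left(64,-94 \right)} - l = \left(-57 - 7232 \left(-94\right)\right) - 468175 = \left(-57 + 679808\right) - 468175 = 679751 - 468175 = 211576$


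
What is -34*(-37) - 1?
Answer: 1257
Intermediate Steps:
-34*(-37) - 1 = 1258 - 1 = 1257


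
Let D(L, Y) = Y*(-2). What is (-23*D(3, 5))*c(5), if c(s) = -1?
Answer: -230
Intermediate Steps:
D(L, Y) = -2*Y
(-23*D(3, 5))*c(5) = -(-46)*5*(-1) = -23*(-10)*(-1) = 230*(-1) = -230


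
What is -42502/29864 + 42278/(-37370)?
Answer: -712722483/279004420 ≈ -2.5545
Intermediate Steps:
-42502/29864 + 42278/(-37370) = -42502*1/29864 + 42278*(-1/37370) = -21251/14932 - 21139/18685 = -712722483/279004420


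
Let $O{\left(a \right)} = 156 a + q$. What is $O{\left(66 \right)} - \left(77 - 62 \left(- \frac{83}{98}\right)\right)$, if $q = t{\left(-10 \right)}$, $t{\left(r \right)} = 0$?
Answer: $\frac{498158}{49} \approx 10166.0$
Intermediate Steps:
$q = 0$
$O{\left(a \right)} = 156 a$ ($O{\left(a \right)} = 156 a + 0 = 156 a$)
$O{\left(66 \right)} - \left(77 - 62 \left(- \frac{83}{98}\right)\right) = 156 \cdot 66 - \left(77 - 62 \left(- \frac{83}{98}\right)\right) = 10296 - \left(77 - 62 \left(\left(-83\right) \frac{1}{98}\right)\right) = 10296 + \left(62 \left(- \frac{83}{98}\right) - 77\right) = 10296 - \frac{6346}{49} = \frac{498158}{49}$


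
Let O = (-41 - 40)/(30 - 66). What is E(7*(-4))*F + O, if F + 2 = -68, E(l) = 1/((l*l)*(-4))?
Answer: 509/224 ≈ 2.2723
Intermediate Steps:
E(l) = -1/(4*l**2) (E(l) = 1/(l**2*(-4)) = 1/(-4*l**2) = -1/(4*l**2))
F = -70 (F = -2 - 68 = -70)
O = 9/4 (O = -81/(-36) = -81*(-1/36) = 9/4 ≈ 2.2500)
E(7*(-4))*F + O = -1/(4*(7*(-4))**2)*(-70) + 9/4 = -1/4/(-28)**2*(-70) + 9/4 = -1/4*1/784*(-70) + 9/4 = -1/3136*(-70) + 9/4 = 5/224 + 9/4 = 509/224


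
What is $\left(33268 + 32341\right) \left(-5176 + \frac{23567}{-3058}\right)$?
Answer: $- \frac{1040019105975}{3058} \approx -3.401 \cdot 10^{8}$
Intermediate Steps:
$\left(33268 + 32341\right) \left(-5176 + \frac{23567}{-3058}\right) = 65609 \left(-5176 + 23567 \left(- \frac{1}{3058}\right)\right) = 65609 \left(-5176 - \frac{23567}{3058}\right) = 65609 \left(- \frac{15851775}{3058}\right) = - \frac{1040019105975}{3058}$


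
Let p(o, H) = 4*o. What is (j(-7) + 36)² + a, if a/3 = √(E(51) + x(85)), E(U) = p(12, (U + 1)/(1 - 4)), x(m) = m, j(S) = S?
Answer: 841 + 3*√133 ≈ 875.60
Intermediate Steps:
E(U) = 48 (E(U) = 4*12 = 48)
a = 3*√133 (a = 3*√(48 + 85) = 3*√133 ≈ 34.598)
(j(-7) + 36)² + a = (-7 + 36)² + 3*√133 = 29² + 3*√133 = 841 + 3*√133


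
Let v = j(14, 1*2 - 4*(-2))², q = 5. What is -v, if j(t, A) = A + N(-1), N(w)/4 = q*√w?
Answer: 300 - 400*I ≈ 300.0 - 400.0*I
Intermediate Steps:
N(w) = 20*√w (N(w) = 4*(5*√w) = 20*√w)
j(t, A) = A + 20*I (j(t, A) = A + 20*√(-1) = A + 20*I)
v = (10 + 20*I)² (v = ((1*2 - 4*(-2)) + 20*I)² = ((2 + 8) + 20*I)² = (10 + 20*I)² ≈ -300.0 + 400.0*I)
-v = -(-300 + 400*I) = 300 - 400*I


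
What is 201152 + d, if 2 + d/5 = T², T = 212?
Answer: 425862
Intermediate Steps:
d = 224710 (d = -10 + 5*212² = -10 + 5*44944 = -10 + 224720 = 224710)
201152 + d = 201152 + 224710 = 425862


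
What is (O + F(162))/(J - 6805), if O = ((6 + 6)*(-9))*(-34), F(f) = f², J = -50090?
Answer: -9972/18965 ≈ -0.52581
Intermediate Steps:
O = 3672 (O = (12*(-9))*(-34) = -108*(-34) = 3672)
(O + F(162))/(J - 6805) = (3672 + 162²)/(-50090 - 6805) = (3672 + 26244)/(-56895) = 29916*(-1/56895) = -9972/18965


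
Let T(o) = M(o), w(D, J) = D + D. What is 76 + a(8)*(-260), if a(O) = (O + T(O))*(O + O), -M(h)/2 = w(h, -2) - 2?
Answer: 83276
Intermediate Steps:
w(D, J) = 2*D
M(h) = 4 - 4*h (M(h) = -2*(2*h - 2) = -2*(-2 + 2*h) = 4 - 4*h)
T(o) = 4 - 4*o
a(O) = 2*O*(4 - 3*O) (a(O) = (O + (4 - 4*O))*(O + O) = (4 - 3*O)*(2*O) = 2*O*(4 - 3*O))
76 + a(8)*(-260) = 76 + (2*8*(4 - 3*8))*(-260) = 76 + (2*8*(4 - 24))*(-260) = 76 + (2*8*(-20))*(-260) = 76 - 320*(-260) = 76 + 83200 = 83276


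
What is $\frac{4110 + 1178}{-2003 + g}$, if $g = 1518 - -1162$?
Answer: $\frac{5288}{677} \approx 7.8109$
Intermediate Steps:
$g = 2680$ ($g = 1518 + 1162 = 2680$)
$\frac{4110 + 1178}{-2003 + g} = \frac{4110 + 1178}{-2003 + 2680} = \frac{5288}{677}$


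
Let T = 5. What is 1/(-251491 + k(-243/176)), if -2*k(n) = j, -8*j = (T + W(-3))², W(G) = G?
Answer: -4/1005963 ≈ -3.9763e-6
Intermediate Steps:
j = -½ (j = -(5 - 3)²/8 = -⅛*2² = -⅛*4 = -½ ≈ -0.50000)
k(n) = ¼ (k(n) = -½*(-½) = ¼)
1/(-251491 + k(-243/176)) = 1/(-251491 + ¼) = 1/(-1005963/4) = -4/1005963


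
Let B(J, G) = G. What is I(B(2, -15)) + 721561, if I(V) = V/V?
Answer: 721562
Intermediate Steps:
I(V) = 1
I(B(2, -15)) + 721561 = 1 + 721561 = 721562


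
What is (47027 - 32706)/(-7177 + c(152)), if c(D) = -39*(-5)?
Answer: -14321/6982 ≈ -2.0511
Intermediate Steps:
c(D) = 195
(47027 - 32706)/(-7177 + c(152)) = (47027 - 32706)/(-7177 + 195) = 14321/(-6982) = 14321*(-1/6982) = -14321/6982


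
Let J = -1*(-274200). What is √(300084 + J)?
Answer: 2*√143571 ≈ 757.82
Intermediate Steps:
J = 274200
√(300084 + J) = √(300084 + 274200) = √574284 = 2*√143571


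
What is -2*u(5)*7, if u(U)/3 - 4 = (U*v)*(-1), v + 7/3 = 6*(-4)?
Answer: -5698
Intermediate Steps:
v = -79/3 (v = -7/3 + 6*(-4) = -7/3 - 24 = -79/3 ≈ -26.333)
u(U) = 12 + 79*U (u(U) = 12 + 3*((U*(-79/3))*(-1)) = 12 + 3*(-79*U/3*(-1)) = 12 + 3*(79*U/3) = 12 + 79*U)
-2*u(5)*7 = -2*(12 + 79*5)*7 = -2*(12 + 395)*7 = -2*407*7 = -814*7 = -5698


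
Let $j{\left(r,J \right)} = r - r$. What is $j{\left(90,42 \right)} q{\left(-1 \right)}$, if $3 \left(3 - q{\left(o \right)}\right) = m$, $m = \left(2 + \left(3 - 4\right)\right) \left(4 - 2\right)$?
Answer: $0$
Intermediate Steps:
$j{\left(r,J \right)} = 0$
$m = 2$ ($m = \left(2 + \left(3 - 4\right)\right) 2 = \left(2 - 1\right) 2 = 1 \cdot 2 = 2$)
$q{\left(o \right)} = \frac{7}{3}$ ($q{\left(o \right)} = 3 - \frac{2}{3} = \frac{7}{3}$)
$j{\left(90,42 \right)} q{\left(-1 \right)} = 0 \cdot \frac{7}{3} = 0$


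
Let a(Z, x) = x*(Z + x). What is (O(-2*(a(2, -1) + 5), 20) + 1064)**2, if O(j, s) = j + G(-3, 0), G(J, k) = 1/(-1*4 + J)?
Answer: 54626881/49 ≈ 1.1148e+6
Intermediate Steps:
G(J, k) = 1/(-4 + J)
O(j, s) = -1/7 + j (O(j, s) = j + 1/(-4 - 3) = j + 1/(-7) = j - 1/7 = -1/7 + j)
(O(-2*(a(2, -1) + 5), 20) + 1064)**2 = ((-1/7 - 2*(-(2 - 1) + 5)) + 1064)**2 = ((-1/7 - 2*(-1*1 + 5)) + 1064)**2 = ((-1/7 - 2*(-1 + 5)) + 1064)**2 = ((-1/7 - 2*4) + 1064)**2 = ((-1/7 - 8) + 1064)**2 = (-57/7 + 1064)**2 = (7391/7)**2 = 54626881/49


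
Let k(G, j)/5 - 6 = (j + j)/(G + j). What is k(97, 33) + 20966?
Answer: 272981/13 ≈ 20999.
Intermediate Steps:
k(G, j) = 30 + 10*j/(G + j) (k(G, j) = 30 + 5*((j + j)/(G + j)) = 30 + 5*((2*j)/(G + j)) = 30 + 5*(2*j/(G + j)) = 30 + 10*j/(G + j))
k(97, 33) + 20966 = 10*(3*97 + 4*33)/(97 + 33) + 20966 = 10*(291 + 132)/130 + 20966 = 10*(1/130)*423 + 20966 = 423/13 + 20966 = 272981/13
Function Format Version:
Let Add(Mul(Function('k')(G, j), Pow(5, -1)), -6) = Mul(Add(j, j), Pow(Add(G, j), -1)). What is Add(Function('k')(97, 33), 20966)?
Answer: Rational(272981, 13) ≈ 20999.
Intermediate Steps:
Function('k')(G, j) = Add(30, Mul(10, j, Pow(Add(G, j), -1))) (Function('k')(G, j) = Add(30, Mul(5, Mul(Add(j, j), Pow(Add(G, j), -1)))) = Add(30, Mul(5, Mul(Mul(2, j), Pow(Add(G, j), -1)))) = Add(30, Mul(5, Mul(2, j, Pow(Add(G, j), -1)))) = Add(30, Mul(10, j, Pow(Add(G, j), -1))))
Add(Function('k')(97, 33), 20966) = Add(Mul(10, Pow(Add(97, 33), -1), Add(Mul(3, 97), Mul(4, 33))), 20966) = Add(Mul(10, Pow(130, -1), Add(291, 132)), 20966) = Add(Mul(10, Rational(1, 130), 423), 20966) = Add(Rational(423, 13), 20966) = Rational(272981, 13)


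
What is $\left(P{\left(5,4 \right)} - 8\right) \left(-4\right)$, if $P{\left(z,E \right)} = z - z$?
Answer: $32$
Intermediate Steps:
$P{\left(z,E \right)} = 0$
$\left(P{\left(5,4 \right)} - 8\right) \left(-4\right) = \left(0 - 8\right) \left(-4\right) = \left(-8\right) \left(-4\right) = 32$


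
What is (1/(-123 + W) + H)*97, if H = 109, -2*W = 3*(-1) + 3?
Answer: 1300382/123 ≈ 10572.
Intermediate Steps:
W = 0 (W = -(3*(-1) + 3)/2 = -(-3 + 3)/2 = -½*0 = 0)
(1/(-123 + W) + H)*97 = (1/(-123 + 0) + 109)*97 = (1/(-123) + 109)*97 = (-1/123 + 109)*97 = (13406/123)*97 = 1300382/123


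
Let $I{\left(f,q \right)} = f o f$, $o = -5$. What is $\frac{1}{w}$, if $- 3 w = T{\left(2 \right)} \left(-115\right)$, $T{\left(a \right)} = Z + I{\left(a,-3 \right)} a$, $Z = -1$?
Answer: $- \frac{3}{4715} \approx -0.00063627$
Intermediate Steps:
$I{\left(f,q \right)} = - 5 f^{2}$ ($I{\left(f,q \right)} = f \left(-5\right) f = - 5 f f = - 5 f^{2}$)
$T{\left(a \right)} = -1 - 5 a^{3}$ ($T{\left(a \right)} = -1 + - 5 a^{2} a = -1 - 5 a^{3}$)
$w = - \frac{4715}{3}$ ($w = - \frac{\left(-1 - 5 \cdot 2^{3}\right) \left(-115\right)}{3} = - \frac{\left(-1 - 40\right) \left(-115\right)}{3} = - \frac{\left(-41\right) \left(-115\right)}{3} = \left(- \frac{1}{3}\right) 4715 = - \frac{4715}{3} \approx -1571.7$)
$\frac{1}{w} = \frac{1}{- \frac{4715}{3}} = - \frac{3}{4715}$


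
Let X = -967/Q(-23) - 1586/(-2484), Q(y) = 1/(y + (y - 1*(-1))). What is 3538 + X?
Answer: 58440619/1242 ≈ 47054.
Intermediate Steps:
Q(y) = 1/(1 + 2*y) (Q(y) = 1/(y + (y + 1)) = 1/(y + (1 + y)) = 1/(1 + 2*y))
X = 54046423/1242 (X = -967/(1/(1 + 2*(-23))) - 1586/(-2484) = -967/(1/(1 - 46)) - 1586*(-1/2484) = -967/(1/(-45)) + 793/1242 = -967/(-1/45) + 793/1242 = -967*(-45) + 793/1242 = 43515 + 793/1242 = 54046423/1242 ≈ 43516.)
3538 + X = 3538 + 54046423/1242 = 58440619/1242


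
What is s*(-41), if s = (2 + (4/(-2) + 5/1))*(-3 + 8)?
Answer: -1025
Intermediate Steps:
s = 25 (s = (2 + (4*(-½) + 5*1))*5 = (2 + (-2 + 5))*5 = (2 + 3)*5 = 5*5 = 25)
s*(-41) = 25*(-41) = -1025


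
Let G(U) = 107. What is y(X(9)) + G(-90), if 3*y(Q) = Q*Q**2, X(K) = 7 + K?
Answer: 4417/3 ≈ 1472.3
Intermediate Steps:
y(Q) = Q**3/3 (y(Q) = (Q*Q**2)/3 = Q**3/3)
y(X(9)) + G(-90) = (7 + 9)**3/3 + 107 = (1/3)*16**3 + 107 = (1/3)*4096 + 107 = 4096/3 + 107 = 4417/3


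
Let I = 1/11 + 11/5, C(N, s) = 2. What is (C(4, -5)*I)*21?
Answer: 5292/55 ≈ 96.218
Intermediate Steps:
I = 126/55 (I = 1*(1/11) + 11*(1/5) = 1/11 + 11/5 = 126/55 ≈ 2.2909)
(C(4, -5)*I)*21 = (2*(126/55))*21 = (252/55)*21 = 5292/55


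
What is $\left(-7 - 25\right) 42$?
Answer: $-1344$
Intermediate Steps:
$\left(-7 - 25\right) 42 = \left(-32\right) 42 = -1344$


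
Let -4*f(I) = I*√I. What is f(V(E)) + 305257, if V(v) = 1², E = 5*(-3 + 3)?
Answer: 1221027/4 ≈ 3.0526e+5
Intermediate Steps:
E = 0 (E = 5*0 = 0)
V(v) = 1
f(I) = -I^(3/2)/4 (f(I) = -I*√I/4 = -I^(3/2)/4)
f(V(E)) + 305257 = -1^(3/2)/4 + 305257 = -¼*1 + 305257 = -¼ + 305257 = 1221027/4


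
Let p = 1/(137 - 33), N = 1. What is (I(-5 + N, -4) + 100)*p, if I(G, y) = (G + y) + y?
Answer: 11/13 ≈ 0.84615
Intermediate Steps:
I(G, y) = G + 2*y
p = 1/104 ≈ 0.0096154
(I(-5 + N, -4) + 100)*p = (((-5 + 1) + 2*(-4)) + 100)*(1/104) = ((-4 - 8) + 100)*(1/104) = (-12 + 100)*(1/104) = 88*(1/104) = 11/13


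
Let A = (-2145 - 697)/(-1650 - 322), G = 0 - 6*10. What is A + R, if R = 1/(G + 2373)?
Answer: 113371/78642 ≈ 1.4416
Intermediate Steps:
G = -60 (G = 0 - 60 = -60)
A = 49/34 (A = -2842/(-1972) = -2842*(-1/1972) = 49/34 ≈ 1.4412)
R = 1/2313 (R = 1/(-60 + 2373) = 1/2313 ≈ 0.00043234)
A + R = 49/34 + 1/2313 = 113371/78642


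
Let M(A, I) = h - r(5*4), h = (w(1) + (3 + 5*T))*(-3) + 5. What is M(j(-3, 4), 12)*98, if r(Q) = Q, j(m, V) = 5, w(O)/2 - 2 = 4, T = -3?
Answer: -1470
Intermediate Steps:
w(O) = 12 (w(O) = 4 + 2*4 = 4 + 8 = 12)
h = 5 (h = (12 + (3 + 5*(-3)))*(-3) + 5 = (12 + (3 - 15))*(-3) + 5 = (12 - 12)*(-3) + 5 = 0*(-3) + 5 = 0 + 5 = 5)
M(A, I) = -15 (M(A, I) = 5 - 5*4 = 5 - 1*20 = 5 - 20 = -15)
M(j(-3, 4), 12)*98 = -15*98 = -1470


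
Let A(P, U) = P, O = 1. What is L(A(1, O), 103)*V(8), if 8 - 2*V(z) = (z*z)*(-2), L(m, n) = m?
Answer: 68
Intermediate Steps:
V(z) = 4 + z² (V(z) = 4 - z*z*(-2)/2 = 4 - z²*(-2)/2 = 4 - (-1)*z² = 4 + z²)
L(A(1, O), 103)*V(8) = 1*(4 + 8²) = 1*(4 + 64) = 1*68 = 68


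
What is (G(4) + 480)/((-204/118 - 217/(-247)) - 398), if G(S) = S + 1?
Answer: -1413581/1162489 ≈ -1.2160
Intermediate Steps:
G(S) = 1 + S
(G(4) + 480)/((-204/118 - 217/(-247)) - 398) = ((1 + 4) + 480)/((-204/118 - 217/(-247)) - 398) = (5 + 480)/((-204*1/118 - 217*(-1/247)) - 398) = 485/((-102/59 + 217/247) - 398) = 485/(-12391/14573 - 398) = 485/(-5812445/14573) = 485*(-14573/5812445) = -1413581/1162489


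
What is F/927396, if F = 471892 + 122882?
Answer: 33043/51522 ≈ 0.64134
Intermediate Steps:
F = 594774
F/927396 = 594774/927396 = 594774*(1/927396) = 33043/51522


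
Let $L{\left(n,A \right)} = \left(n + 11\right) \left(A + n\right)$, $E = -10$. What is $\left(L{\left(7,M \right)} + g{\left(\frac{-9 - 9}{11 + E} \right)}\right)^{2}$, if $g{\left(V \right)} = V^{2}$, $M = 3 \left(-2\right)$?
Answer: $116964$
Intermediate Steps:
$M = -6$
$L{\left(n,A \right)} = \left(11 + n\right) \left(A + n\right)$
$\left(L{\left(7,M \right)} + g{\left(\frac{-9 - 9}{11 + E} \right)}\right)^{2} = \left(\left(7^{2} + 11 \left(-6\right) + 11 \cdot 7 - 42\right) + \left(\frac{-9 - 9}{11 - 10}\right)^{2}\right)^{2} = \left(\left(49 - 66 + 77 - 42\right) + \left(- \frac{18}{1}\right)^{2}\right)^{2} = \left(18 + \left(\left(-18\right) 1\right)^{2}\right)^{2} = \left(18 + \left(-18\right)^{2}\right)^{2} = \left(18 + 324\right)^{2} = 342^{2} = 116964$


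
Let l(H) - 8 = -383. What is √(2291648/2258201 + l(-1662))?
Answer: I*√1907126906845127/2258201 ≈ 19.339*I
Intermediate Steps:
l(H) = -375 (l(H) = 8 - 383 = -375)
√(2291648/2258201 + l(-1662)) = √(2291648/2258201 - 375) = √(-844533727/2258201) = I*√1907126906845127/2258201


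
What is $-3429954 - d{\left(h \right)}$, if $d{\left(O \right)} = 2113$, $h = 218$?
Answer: $-3432067$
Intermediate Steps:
$-3429954 - d{\left(h \right)} = -3429954 - 2113 = -3432067$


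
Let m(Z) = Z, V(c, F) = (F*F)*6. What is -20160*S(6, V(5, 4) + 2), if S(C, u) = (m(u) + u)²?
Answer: -774466560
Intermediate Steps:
V(c, F) = 6*F² (V(c, F) = F²*6 = 6*F²)
S(C, u) = 4*u² (S(C, u) = (u + u)² = (2*u)² = 4*u²)
-20160*S(6, V(5, 4) + 2) = -80640*(6*4² + 2)² = -80640*(6*16 + 2)² = -80640*(96 + 2)² = -80640*98² = -80640*9604 = -20160*38416 = -774466560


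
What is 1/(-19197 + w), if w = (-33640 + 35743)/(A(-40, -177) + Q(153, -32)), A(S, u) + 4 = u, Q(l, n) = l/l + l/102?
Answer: -119/2285845 ≈ -5.2060e-5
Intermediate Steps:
Q(l, n) = 1 + l/102 (Q(l, n) = 1 + l*(1/102) = 1 + l/102)
A(S, u) = -4 + u
w = -1402/119 (w = (-33640 + 35743)/((-4 - 177) + (1 + (1/102)*153)) = 2103/(-181 + (1 + 3/2)) = 2103/(-181 + 5/2) = 2103/(-357/2) = 2103*(-2/357) = -1402/119 ≈ -11.782)
1/(-19197 + w) = 1/(-19197 - 1402/119) = 1/(-2285845/119) = -119/2285845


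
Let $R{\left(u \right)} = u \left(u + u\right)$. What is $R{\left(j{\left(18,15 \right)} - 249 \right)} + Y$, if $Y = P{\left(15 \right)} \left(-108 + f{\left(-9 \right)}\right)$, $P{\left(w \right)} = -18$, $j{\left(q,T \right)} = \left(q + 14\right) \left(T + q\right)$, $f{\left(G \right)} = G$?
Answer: $1304604$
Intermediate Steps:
$j{\left(q,T \right)} = \left(14 + q\right) \left(T + q\right)$
$R{\left(u \right)} = 2 u^{2}$ ($R{\left(u \right)} = u 2 u = 2 u^{2}$)
$Y = 2106$ ($Y = - 18 \left(-108 - 9\right) = \left(-18\right) \left(-117\right) = 2106$)
$R{\left(j{\left(18,15 \right)} - 249 \right)} + Y = 2 \left(\left(18^{2} + 14 \cdot 15 + 14 \cdot 18 + 15 \cdot 18\right) - 249\right)^{2} + 2106 = 2 \left(\left(324 + 210 + 252 + 270\right) - 249\right)^{2} + 2106 = 2 \left(1056 - 249\right)^{2} + 2106 = 2 \cdot 807^{2} + 2106 = 2 \cdot 651249 + 2106 = 1302498 + 2106 = 1304604$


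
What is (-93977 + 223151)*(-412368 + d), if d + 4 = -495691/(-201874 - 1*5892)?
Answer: -5533580694852207/103883 ≈ -5.3267e+10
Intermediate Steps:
d = -335373/207766 (d = -4 - 495691/(-201874 - 1*5892) = -4 - 495691/(-201874 - 5892) = -4 - 495691/(-207766) = -4 - 495691*(-1/207766) = -4 + 495691/207766 = -335373/207766 ≈ -1.6142)
(-93977 + 223151)*(-412368 + d) = (-93977 + 223151)*(-412368 - 335373/207766) = 129174*(-85676385261/207766) = -5533580694852207/103883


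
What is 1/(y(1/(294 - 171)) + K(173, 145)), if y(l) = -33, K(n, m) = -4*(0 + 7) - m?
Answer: -1/206 ≈ -0.0048544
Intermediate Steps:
K(n, m) = -28 - m (K(n, m) = -4*7 - m = -28 - m)
1/(y(1/(294 - 171)) + K(173, 145)) = 1/(-33 + (-28 - 1*145)) = 1/(-33 + (-28 - 145)) = 1/(-33 - 173) = 1/(-206) = -1/206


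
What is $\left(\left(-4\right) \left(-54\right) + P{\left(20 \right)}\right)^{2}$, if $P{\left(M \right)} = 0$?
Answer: $46656$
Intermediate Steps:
$\left(\left(-4\right) \left(-54\right) + P{\left(20 \right)}\right)^{2} = \left(\left(-4\right) \left(-54\right) + 0\right)^{2} = \left(216 + 0\right)^{2} = 216^{2} = 46656$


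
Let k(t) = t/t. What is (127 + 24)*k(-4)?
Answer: 151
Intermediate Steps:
k(t) = 1
(127 + 24)*k(-4) = (127 + 24)*1 = 151*1 = 151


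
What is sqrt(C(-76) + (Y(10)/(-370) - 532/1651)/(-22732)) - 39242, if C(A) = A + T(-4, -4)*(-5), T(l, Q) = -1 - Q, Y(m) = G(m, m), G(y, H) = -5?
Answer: -39242 + I*sqrt(175474582147547631182)/1388629684 ≈ -39242.0 + 9.5394*I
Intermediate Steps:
Y(m) = -5
C(A) = -15 + A (C(A) = A + (-1 - 1*(-4))*(-5) = A + (-1 + 4)*(-5) = A + 3*(-5) = A - 15 = -15 + A)
sqrt(C(-76) + (Y(10)/(-370) - 532/1651)/(-22732)) - 39242 = sqrt((-15 - 76) + (-5/(-370) - 532/1651)/(-22732)) - 39242 = sqrt(-91 + (-5*(-1/370) - 532*1/1651)*(-1/22732)) - 39242 = sqrt(-91 + (1/74 - 532/1651)*(-1/22732)) - 39242 = sqrt(-91 - 37717/122174*(-1/22732)) - 39242 = sqrt(-91 + 37717/2777259368) - 39242 = sqrt(-252730564771/2777259368) - 39242 = I*sqrt(175474582147547631182)/1388629684 - 39242 = -39242 + I*sqrt(175474582147547631182)/1388629684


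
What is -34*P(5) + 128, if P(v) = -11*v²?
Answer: 9478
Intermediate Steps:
-34*P(5) + 128 = -(-374)*5² + 128 = -(-374)*25 + 128 = -34*(-275) + 128 = 9350 + 128 = 9478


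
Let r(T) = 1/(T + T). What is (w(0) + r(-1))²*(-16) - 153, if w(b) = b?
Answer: -157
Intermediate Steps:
r(T) = 1/(2*T)
(w(0) + r(-1))²*(-16) - 153 = (0 + (½)/(-1))²*(-16) - 153 = (0 + (½)*(-1))²*(-16) - 153 = (0 - ½)²*(-16) - 153 = (-½)²*(-16) - 153 = (¼)*(-16) - 153 = -4 - 153 = -157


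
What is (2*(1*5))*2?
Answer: 20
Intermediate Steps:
(2*(1*5))*2 = (2*5)*2 = 10*2 = 20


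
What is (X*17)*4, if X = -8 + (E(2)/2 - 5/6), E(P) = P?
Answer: -1598/3 ≈ -532.67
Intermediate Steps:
X = -47/6 (X = -8 + (2/2 - 5/6) = -8 + (2*(½) - 5*⅙) = -8 + (1 - ⅚) = -8 + ⅙ = -47/6 ≈ -7.8333)
(X*17)*4 = -47/6*17*4 = -799/6*4 = -1598/3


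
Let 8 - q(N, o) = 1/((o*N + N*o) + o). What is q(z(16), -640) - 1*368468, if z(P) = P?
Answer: -7781875199/21120 ≈ -3.6846e+5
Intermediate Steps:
q(N, o) = 8 - 1/(o + 2*N*o) (q(N, o) = 8 - 1/((o*N + N*o) + o) = 8 - 1/((N*o + N*o) + o) = 8 - 1/(2*N*o + o) = 8 - 1/(o + 2*N*o))
q(z(16), -640) - 1*368468 = (-1 + 8*(-640) + 16*16*(-640))/((-640)*(1 + 2*16)) - 1*368468 = -(-1 - 5120 - 163840)/(640*(1 + 32)) - 368468 = -1/640*(-168961)/33 - 368468 = -1/640*1/33*(-168961) - 368468 = 168961/21120 - 368468 = -7781875199/21120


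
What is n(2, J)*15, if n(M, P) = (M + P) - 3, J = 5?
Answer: 60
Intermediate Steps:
n(M, P) = -3 + M + P
n(2, J)*15 = (-3 + 2 + 5)*15 = 4*15 = 60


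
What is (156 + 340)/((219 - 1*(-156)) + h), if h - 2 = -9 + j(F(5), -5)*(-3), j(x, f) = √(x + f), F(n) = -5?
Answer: 91264/67757 + 744*I*√10/67757 ≈ 1.3469 + 0.034723*I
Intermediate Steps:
j(x, f) = √(f + x)
h = -7 - 3*I*√10 (h = 2 + (-9 + √(-5 - 5)*(-3)) = 2 + (-9 + √(-10)*(-3)) = 2 + (-9 + (I*√10)*(-3)) = 2 + (-9 - 3*I*√10) = -7 - 3*I*√10 ≈ -7.0 - 9.4868*I)
(156 + 340)/((219 - 1*(-156)) + h) = (156 + 340)/((219 - 1*(-156)) + (-7 - 3*I*√10)) = 496/((219 + 156) + (-7 - 3*I*√10)) = 496/(375 + (-7 - 3*I*√10)) = 496/(368 - 3*I*√10)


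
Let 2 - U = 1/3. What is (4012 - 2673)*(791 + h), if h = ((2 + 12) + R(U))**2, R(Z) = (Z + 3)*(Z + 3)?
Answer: 224623945/81 ≈ 2.7731e+6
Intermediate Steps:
U = 5/3 (U = 2 - 1/3 = 5/3 ≈ 1.6667)
R(Z) = (3 + Z)**2 (R(Z) = (3 + Z)*(3 + Z) = (3 + Z)**2)
h = 103684/81 (h = ((2 + 12) + (3 + 5/3)**2)**2 = (14 + (14/3)**2)**2 = (14 + 196/9)**2 = (322/9)**2 = 103684/81 ≈ 1280.0)
(4012 - 2673)*(791 + h) = (4012 - 2673)*(791 + 103684/81) = 1339*(167755/81) = 224623945/81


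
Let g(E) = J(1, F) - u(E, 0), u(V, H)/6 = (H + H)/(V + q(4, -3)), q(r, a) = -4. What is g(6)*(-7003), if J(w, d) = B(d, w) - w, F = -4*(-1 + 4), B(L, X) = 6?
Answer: -35015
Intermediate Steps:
F = -12 (F = -4*3 = -12)
u(V, H) = 12*H/(-4 + V) (u(V, H) = 6*((H + H)/(V - 4)) = 6*((2*H)/(-4 + V)) = 6*(2*H/(-4 + V)) = 12*H/(-4 + V))
J(w, d) = 6 - w
g(E) = 5 (g(E) = (6 - 1*1) - 12*0/(-4 + E) = (6 - 1) - 1*0 = 5 + 0 = 5)
g(6)*(-7003) = 5*(-7003) = -35015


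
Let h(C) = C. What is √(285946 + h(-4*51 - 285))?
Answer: √285457 ≈ 534.28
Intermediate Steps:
√(285946 + h(-4*51 - 285)) = √(285946 + (-4*51 - 285)) = √(285946 + (-204 - 285)) = √(285946 - 489) = √285457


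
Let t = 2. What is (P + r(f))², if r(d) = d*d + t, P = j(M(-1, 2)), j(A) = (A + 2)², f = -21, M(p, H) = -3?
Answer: 197136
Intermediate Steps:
j(A) = (2 + A)²
P = 1 (P = (2 - 3)² = (-1)² = 1)
r(d) = 2 + d² (r(d) = d*d + 2 = d² + 2 = 2 + d²)
(P + r(f))² = (1 + (2 + (-21)²))² = (1 + (2 + 441))² = (1 + 443)² = 444² = 197136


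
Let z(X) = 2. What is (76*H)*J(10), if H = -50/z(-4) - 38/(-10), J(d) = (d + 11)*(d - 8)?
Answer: -338352/5 ≈ -67670.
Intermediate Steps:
J(d) = (-8 + d)*(11 + d) (J(d) = (11 + d)*(-8 + d) = (-8 + d)*(11 + d))
H = -106/5 (H = -50/2 - 38/(-10) = -50*½ - 38*(-⅒) = -25 + 19/5 = -106/5 ≈ -21.200)
(76*H)*J(10) = (76*(-106/5))*(-88 + 10² + 3*10) = -8056*(-88 + 100 + 30)/5 = -8056/5*42 = -338352/5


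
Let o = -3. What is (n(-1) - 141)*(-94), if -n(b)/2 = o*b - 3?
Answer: 13254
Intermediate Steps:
n(b) = 6 + 6*b (n(b) = -2*(-3*b - 3) = -2*(-3 - 3*b) = 6 + 6*b)
(n(-1) - 141)*(-94) = ((6 + 6*(-1)) - 141)*(-94) = ((6 - 6) - 141)*(-94) = (0 - 141)*(-94) = -141*(-94) = 13254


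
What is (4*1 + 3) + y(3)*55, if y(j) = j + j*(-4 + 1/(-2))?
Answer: -1141/2 ≈ -570.50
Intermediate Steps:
y(j) = -7*j/2 (y(j) = j + j*(-4 - 1/2) = j + j*(-9/2) = j - 9*j/2 = -7*j/2)
(4*1 + 3) + y(3)*55 = (4*1 + 3) - 7/2*3*55 = (4 + 3) - 21/2*55 = 7 - 1155/2 = -1141/2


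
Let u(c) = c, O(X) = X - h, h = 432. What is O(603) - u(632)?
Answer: -461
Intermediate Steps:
O(X) = -432 + X (O(X) = X - 1*432 = X - 432 = -432 + X)
O(603) - u(632) = (-432 + 603) - 1*632 = 171 - 632 = -461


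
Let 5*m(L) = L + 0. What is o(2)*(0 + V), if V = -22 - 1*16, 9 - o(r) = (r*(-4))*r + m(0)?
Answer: -950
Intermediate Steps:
m(L) = L/5 (m(L) = (L + 0)/5 = L/5)
o(r) = 9 + 4*r² (o(r) = 9 - ((r*(-4))*r + (⅕)*0) = 9 - ((-4*r)*r + 0) = 9 - (-4*r² + 0) = 9 - (-4)*r² = 9 + 4*r²)
V = -38 (V = -22 - 16 = -38)
o(2)*(0 + V) = (9 + 4*2²)*(0 - 38) = (9 + 4*4)*(-38) = (9 + 16)*(-38) = 25*(-38) = -950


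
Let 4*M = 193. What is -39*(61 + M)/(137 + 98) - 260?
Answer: -261443/940 ≈ -278.13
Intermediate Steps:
M = 193/4 (M = (¼)*193 = 193/4 ≈ 48.250)
-39*(61 + M)/(137 + 98) - 260 = -39*(61 + 193/4)/(137 + 98) - 260 = -17043/(4*235) - 260 = -39*437/940 - 260 = -17043/940 - 260 = -261443/940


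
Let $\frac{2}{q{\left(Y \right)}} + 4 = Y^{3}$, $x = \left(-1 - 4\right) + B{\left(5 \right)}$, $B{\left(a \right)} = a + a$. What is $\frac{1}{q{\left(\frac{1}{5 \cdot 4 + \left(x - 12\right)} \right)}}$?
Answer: $- \frac{8787}{4394} \approx -1.9998$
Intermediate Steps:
$B{\left(a \right)} = 2 a$
$x = 5$ ($x = \left(-1 - 4\right) + 2 \cdot 5 = -5 + 10 = 5$)
$q{\left(Y \right)} = \frac{2}{-4 + Y^{3}}$
$\frac{1}{q{\left(\frac{1}{5 \cdot 4 + \left(x - 12\right)} \right)}} = \frac{1}{2 \frac{1}{-4 + \left(\frac{1}{5 \cdot 4 + \left(5 - 12\right)}\right)^{3}}} = \frac{1}{2 \frac{1}{-4 + \left(\frac{1}{20 - 7}\right)^{3}}} = \frac{1}{2 \frac{1}{-4 + \left(\frac{1}{13}\right)^{3}}} = \frac{1}{2 \frac{1}{-4 + \frac{1}{2197}}} = \frac{1}{2 \frac{1}{- \frac{8787}{2197}}} = \frac{1}{2 \left(- \frac{2197}{8787}\right)} = \frac{1}{- \frac{4394}{8787}} = - \frac{8787}{4394}$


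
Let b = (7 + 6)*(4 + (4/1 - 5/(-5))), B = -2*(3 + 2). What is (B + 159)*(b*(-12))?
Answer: -209196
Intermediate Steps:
B = -10 (B = -2*5 = -10)
b = 117 (b = 13*(4 + (4*1 - 5*(-⅕))) = 13*(4 + (4 + 1)) = 13*(4 + 5) = 13*9 = 117)
(B + 159)*(b*(-12)) = (-10 + 159)*(117*(-12)) = 149*(-1404) = -209196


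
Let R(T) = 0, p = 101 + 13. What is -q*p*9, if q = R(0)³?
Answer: 0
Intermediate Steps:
p = 114
q = 0 (q = 0³ = 0)
-q*p*9 = -0*114*9 = -0*9 = -1*0 = 0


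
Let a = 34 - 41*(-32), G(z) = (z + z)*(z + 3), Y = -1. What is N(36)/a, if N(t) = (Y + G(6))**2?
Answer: 11449/1346 ≈ 8.5060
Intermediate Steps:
G(z) = 2*z*(3 + z) (G(z) = (2*z)*(3 + z) = 2*z*(3 + z))
a = 1346 (a = 34 + 1312 = 1346)
N(t) = 11449 (N(t) = (-1 + 2*6*(3 + 6))**2 = (-1 + 2*6*9)**2 = (-1 + 108)**2 = 107**2 = 11449)
N(36)/a = 11449/1346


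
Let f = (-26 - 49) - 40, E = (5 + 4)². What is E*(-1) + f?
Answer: -196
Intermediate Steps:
E = 81 (E = 9² = 81)
f = -115 (f = -75 - 40 = -115)
E*(-1) + f = 81*(-1) - 115 = -81 - 115 = -196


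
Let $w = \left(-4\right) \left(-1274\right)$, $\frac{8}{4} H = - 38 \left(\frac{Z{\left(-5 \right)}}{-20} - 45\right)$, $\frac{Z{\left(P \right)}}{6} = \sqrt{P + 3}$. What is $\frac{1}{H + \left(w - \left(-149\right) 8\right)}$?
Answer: $\frac{119050}{850375233} - \frac{95 i \sqrt{2}}{850375233} \approx 0.00014 - 1.5799 \cdot 10^{-7} i$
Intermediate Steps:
$Z{\left(P \right)} = 6 \sqrt{3 + P}$ ($Z{\left(P \right)} = 6 \sqrt{P + 3} = 6 \sqrt{3 + P}$)
$H = 855 + \frac{57 i \sqrt{2}}{10}$ ($H = \frac{\left(-38\right) \left(\frac{6 \sqrt{3 - 5}}{-20} - 45\right)}{2} = \frac{\left(-38\right) \left(6 \sqrt{-2} \left(- \frac{1}{20}\right) - 45\right)}{2} = \frac{\left(-38\right) \left(6 i \sqrt{2} \left(- \frac{1}{20}\right) - 45\right)}{2} = \frac{\left(-38\right) \left(- \frac{3 i \sqrt{2}}{10} - 45\right)}{2} = \frac{\left(-38\right) \left(-45 - \frac{3 i \sqrt{2}}{10}\right)}{2} = \frac{1710 + \frac{57 i \sqrt{2}}{5}}{2} = 855 + \frac{57 i \sqrt{2}}{10} \approx 855.0 + 8.061 i$)
$w = 5096$
$\frac{1}{H + \left(w - \left(-149\right) 8\right)} = \frac{1}{\left(855 + \frac{57 i \sqrt{2}}{10}\right) + \left(5096 - \left(-149\right) 8\right)} = \frac{1}{\left(855 + \frac{57 i \sqrt{2}}{10}\right) + \left(5096 - -1192\right)} = \frac{1}{\left(855 + \frac{57 i \sqrt{2}}{10}\right) + \left(5096 + 1192\right)} = \frac{1}{\left(855 + \frac{57 i \sqrt{2}}{10}\right) + 6288} = \frac{1}{7143 + \frac{57 i \sqrt{2}}{10}}$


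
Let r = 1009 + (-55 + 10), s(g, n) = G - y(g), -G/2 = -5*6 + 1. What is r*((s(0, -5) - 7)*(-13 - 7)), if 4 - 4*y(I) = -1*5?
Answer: -939900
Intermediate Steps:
y(I) = 9/4 (y(I) = 1 - (-1)*5/4 = 1 - ¼*(-5) = 1 + 5/4 = 9/4)
G = 58 (G = -2*(-5*6 + 1) = -2*(-30 + 1) = -2*(-29) = 58)
s(g, n) = 223/4 (s(g, n) = 58 - 1*9/4 = 58 - 9/4 = 223/4)
r = 964 (r = 1009 - 45 = 964)
r*((s(0, -5) - 7)*(-13 - 7)) = 964*((223/4 - 7)*(-13 - 7)) = 964*((195/4)*(-20)) = 964*(-975) = -939900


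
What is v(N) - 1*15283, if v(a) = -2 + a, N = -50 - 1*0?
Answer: -15335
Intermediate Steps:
N = -50 (N = -50 + 0 = -50)
v(N) - 1*15283 = (-2 - 50) - 1*15283 = -52 - 15283 = -15335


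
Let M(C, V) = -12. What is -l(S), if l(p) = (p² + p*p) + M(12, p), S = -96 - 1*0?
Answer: -18420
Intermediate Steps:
S = -96 (S = -96 + 0 = -96)
l(p) = -12 + 2*p² (l(p) = (p² + p*p) - 12 = (p² + p²) - 12 = 2*p² - 12 = -12 + 2*p²)
-l(S) = -(-12 + 2*(-96)²) = -(-12 + 2*9216) = -(-12 + 18432) = -1*18420 = -18420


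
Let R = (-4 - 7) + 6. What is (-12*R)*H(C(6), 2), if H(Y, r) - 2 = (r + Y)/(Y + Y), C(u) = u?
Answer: 160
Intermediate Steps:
H(Y, r) = 2 + (Y + r)/(2*Y) (H(Y, r) = 2 + (r + Y)/(Y + Y) = 2 + (Y + r)/((2*Y)) = 2 + (Y + r)*(1/(2*Y)) = 2 + (Y + r)/(2*Y))
R = -5 (R = -11 + 6 = -5)
(-12*R)*H(C(6), 2) = (-12*(-5))*((1/2)*(2 + 5*6)/6) = 60*((1/2)*(1/6)*(2 + 30)) = 60*((1/2)*(1/6)*32) = 60*(8/3) = 160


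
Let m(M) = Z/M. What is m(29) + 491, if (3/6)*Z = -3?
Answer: 14233/29 ≈ 490.79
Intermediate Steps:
Z = -6 (Z = 2*(-3) = -6)
m(M) = -6/M
m(29) + 491 = -6/29 + 491 = 14233/29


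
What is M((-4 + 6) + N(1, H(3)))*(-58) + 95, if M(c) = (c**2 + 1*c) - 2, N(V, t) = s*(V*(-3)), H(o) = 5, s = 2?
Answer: -485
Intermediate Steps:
N(V, t) = -6*V (N(V, t) = 2*(V*(-3)) = 2*(-3*V) = -6*V)
M(c) = -2 + c + c**2 (M(c) = (c**2 + c) - 2 = (c + c**2) - 2 = -2 + c + c**2)
M((-4 + 6) + N(1, H(3)))*(-58) + 95 = (-2 + ((-4 + 6) - 6*1) + ((-4 + 6) - 6*1)**2)*(-58) + 95 = (-2 + (2 - 6) + (2 - 6)**2)*(-58) + 95 = (-2 - 4 + (-4)**2)*(-58) + 95 = (-2 - 4 + 16)*(-58) + 95 = 10*(-58) + 95 = -580 + 95 = -485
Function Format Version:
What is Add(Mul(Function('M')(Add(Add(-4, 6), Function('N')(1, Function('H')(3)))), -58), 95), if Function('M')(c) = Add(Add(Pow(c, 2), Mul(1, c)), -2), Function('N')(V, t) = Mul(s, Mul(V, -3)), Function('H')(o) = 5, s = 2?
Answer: -485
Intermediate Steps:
Function('N')(V, t) = Mul(-6, V) (Function('N')(V, t) = Mul(2, Mul(V, -3)) = Mul(2, Mul(-3, V)) = Mul(-6, V))
Function('M')(c) = Add(-2, c, Pow(c, 2)) (Function('M')(c) = Add(Add(Pow(c, 2), c), -2) = Add(Add(c, Pow(c, 2)), -2) = Add(-2, c, Pow(c, 2)))
Add(Mul(Function('M')(Add(Add(-4, 6), Function('N')(1, Function('H')(3)))), -58), 95) = Add(Mul(Add(-2, Add(Add(-4, 6), Mul(-6, 1)), Pow(Add(Add(-4, 6), Mul(-6, 1)), 2)), -58), 95) = Add(Mul(Add(-2, Add(2, -6), Pow(Add(2, -6), 2)), -58), 95) = Add(Mul(Add(-2, -4, Pow(-4, 2)), -58), 95) = Add(Mul(Add(-2, -4, 16), -58), 95) = Add(Mul(10, -58), 95) = Add(-580, 95) = -485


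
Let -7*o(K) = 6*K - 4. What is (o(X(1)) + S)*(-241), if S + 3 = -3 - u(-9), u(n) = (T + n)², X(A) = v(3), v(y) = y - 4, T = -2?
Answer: 211839/7 ≈ 30263.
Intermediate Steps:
v(y) = -4 + y
X(A) = -1 (X(A) = -4 + 3 = -1)
u(n) = (-2 + n)²
o(K) = 4/7 - 6*K/7 (o(K) = -(6*K - 4)/7 = -(-4 + 6*K)/7 = 4/7 - 6*K/7)
S = -127 (S = -3 + (-3 - (-2 - 9)²) = -3 + (-3 - 1*(-11)²) = -3 + (-3 - 1*121) = -3 + (-3 - 121) = -3 - 124 = -127)
(o(X(1)) + S)*(-241) = ((4/7 - 6/7*(-1)) - 127)*(-241) = ((4/7 + 6/7) - 127)*(-241) = (10/7 - 127)*(-241) = -879/7*(-241) = 211839/7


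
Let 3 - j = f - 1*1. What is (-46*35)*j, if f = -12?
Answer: -25760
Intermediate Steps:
j = 16 (j = 3 - (-12 - 1*1) = 3 - (-12 - 1) = 3 - 1*(-13) = 3 + 13 = 16)
(-46*35)*j = -46*35*16 = -1610*16 = -25760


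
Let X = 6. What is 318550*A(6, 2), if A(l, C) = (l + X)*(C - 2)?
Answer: 0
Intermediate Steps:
A(l, C) = (-2 + C)*(6 + l) (A(l, C) = (l + 6)*(C - 2) = (6 + l)*(-2 + C) = (-2 + C)*(6 + l))
318550*A(6, 2) = 318550*(-12 - 2*6 + 6*2 + 2*6) = 318550*(-12 - 12 + 12 + 12) = 318550*0 = 0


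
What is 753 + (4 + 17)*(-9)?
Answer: 564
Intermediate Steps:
753 + (4 + 17)*(-9) = 753 + 21*(-9) = 753 - 189 = 564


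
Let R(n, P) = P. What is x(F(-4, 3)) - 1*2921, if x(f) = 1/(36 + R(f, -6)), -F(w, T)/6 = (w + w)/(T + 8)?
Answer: -87629/30 ≈ -2921.0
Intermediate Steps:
F(w, T) = -12*w/(8 + T) (F(w, T) = -6*(w + w)/(T + 8) = -6*2*w/(8 + T) = -12*w/(8 + T))
x(f) = 1/30 (x(f) = 1/(36 - 6) = 1/30)
x(F(-4, 3)) - 1*2921 = 1/30 - 1*2921 = 1/30 - 2921 = -87629/30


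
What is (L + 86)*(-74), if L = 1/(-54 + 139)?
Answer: -541014/85 ≈ -6364.9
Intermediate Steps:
L = 1/85 ≈ 0.011765
(L + 86)*(-74) = (1/85 + 86)*(-74) = (7311/85)*(-74) = -541014/85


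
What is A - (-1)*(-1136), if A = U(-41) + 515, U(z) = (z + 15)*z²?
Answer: -44327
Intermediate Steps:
U(z) = z²*(15 + z) (U(z) = (15 + z)*z² = z²*(15 + z))
A = -43191 (A = (-41)²*(15 - 41) + 515 = 1681*(-26) + 515 = -43706 + 515 = -43191)
A - (-1)*(-1136) = -43191 - (-1)*(-1136) = -43191 - 1*1136 = -43191 - 1136 = -44327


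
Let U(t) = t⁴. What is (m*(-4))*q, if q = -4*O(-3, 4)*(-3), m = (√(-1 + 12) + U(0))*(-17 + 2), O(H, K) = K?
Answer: 2880*√11 ≈ 9551.9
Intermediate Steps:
m = -15*√11 (m = (√(-1 + 12) + 0⁴)*(-17 + 2) = (√11 + 0)*(-15) = √11*(-15) = -15*√11 ≈ -49.749)
q = 48 (q = -4*4*(-3) = -16*(-3) = 48)
(m*(-4))*q = (-15*√11*(-4))*48 = (60*√11)*48 = 2880*√11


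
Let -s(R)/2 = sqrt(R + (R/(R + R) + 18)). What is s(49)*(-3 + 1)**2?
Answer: -12*sqrt(30) ≈ -65.727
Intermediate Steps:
s(R) = -2*sqrt(37/2 + R) (s(R) = -2*sqrt(R + (R/(R + R) + 18)) = -2*sqrt(R + (R/((2*R)) + 18)) = -2*sqrt(R + ((1/(2*R))*R + 18)) = -2*sqrt(R + (1/2 + 18)) = -2*sqrt(R + 37/2) = -2*sqrt(37/2 + R))
s(49)*(-3 + 1)**2 = (-sqrt(74 + 4*49))*(-3 + 1)**2 = -sqrt(74 + 196)*(-2)**2 = -sqrt(270)*4 = -3*sqrt(30)*4 = -12*sqrt(30)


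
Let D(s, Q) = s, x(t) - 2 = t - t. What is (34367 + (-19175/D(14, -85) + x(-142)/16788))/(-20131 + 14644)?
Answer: -969429359/161202573 ≈ -6.0137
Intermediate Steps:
x(t) = 2 (x(t) = 2 + (t - t) = 2 + 0 = 2)
(34367 + (-19175/D(14, -85) + x(-142)/16788))/(-20131 + 14644) = (34367 + (-19175/14 + 2/16788))/(-20131 + 14644) = (34367 + (-19175*1/14 + 2*(1/16788)))/(-5487) = (34367 + (-19175/14 + 1/8394))*(-1/5487) = (34367 - 40238734/29379)*(-1/5487) = (969429359/29379)*(-1/5487) = -969429359/161202573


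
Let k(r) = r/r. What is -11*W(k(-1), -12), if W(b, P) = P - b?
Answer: 143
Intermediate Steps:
k(r) = 1
-11*W(k(-1), -12) = -11*(-12 - 1*1) = -11*(-12 - 1) = -11*(-13) = 143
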